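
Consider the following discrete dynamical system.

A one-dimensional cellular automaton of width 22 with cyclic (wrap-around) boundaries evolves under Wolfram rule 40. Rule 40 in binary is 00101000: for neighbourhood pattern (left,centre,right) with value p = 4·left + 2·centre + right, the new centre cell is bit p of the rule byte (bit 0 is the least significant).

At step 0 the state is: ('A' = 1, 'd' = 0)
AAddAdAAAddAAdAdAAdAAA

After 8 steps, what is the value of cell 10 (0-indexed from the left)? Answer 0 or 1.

0

[0] AAddAdAAAddAAdAdAAdAAA
[1] dddddAAddddAdAdAAdAAdd
[2] dddddAddddddAdAAdAAddd
[3] dddddddddddddAAdAAdddd
[4] dddddddddddddAdAAddddd
[5] ddddddddddddddAAdddddd
[6] ddddddddddddddAddddddd
[7] dddddddddddddddddddddd
[8] dddddddddddddddddddddd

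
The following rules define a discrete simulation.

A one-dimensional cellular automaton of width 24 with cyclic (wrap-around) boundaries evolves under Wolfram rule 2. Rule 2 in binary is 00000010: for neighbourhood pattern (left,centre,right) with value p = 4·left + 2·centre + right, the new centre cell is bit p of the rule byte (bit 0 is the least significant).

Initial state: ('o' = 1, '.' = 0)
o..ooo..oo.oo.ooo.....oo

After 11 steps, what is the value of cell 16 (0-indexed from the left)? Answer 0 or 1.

1

step 0: o..ooo..oo.oo.ooo.....oo
step 1: ..o....o.............o..
step 2: .o....o.............o...
step 3: o....o.............o....
step 4: ....o.............o....o
step 5: ...o.............o....o.
step 6: ..o.............o....o..
step 7: .o.............o....o...
step 8: o.............o....o....
step 9: .............o....o....o
step 10: ............o....o....o.
step 11: ...........o....o....o..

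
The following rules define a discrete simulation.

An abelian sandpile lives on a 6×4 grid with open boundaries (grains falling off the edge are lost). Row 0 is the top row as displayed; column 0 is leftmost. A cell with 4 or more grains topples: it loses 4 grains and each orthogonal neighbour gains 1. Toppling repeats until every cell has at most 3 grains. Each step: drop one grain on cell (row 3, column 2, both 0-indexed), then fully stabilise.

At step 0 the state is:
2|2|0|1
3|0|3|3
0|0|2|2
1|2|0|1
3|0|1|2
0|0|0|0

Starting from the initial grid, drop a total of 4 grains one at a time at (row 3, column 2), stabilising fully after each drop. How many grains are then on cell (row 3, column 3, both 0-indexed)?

0) 2|2|0|1
3|0|3|3
0|0|2|2
1|2|0|1
3|0|1|2
0|0|0|0
1) 2|2|0|1
3|0|3|3
0|0|2|2
1|2|1|1
3|0|1|2
0|0|0|0
2) 2|2|0|1
3|0|3|3
0|0|2|2
1|2|2|1
3|0|1|2
0|0|0|0
3) 2|2|0|1
3|0|3|3
0|0|2|2
1|2|3|1
3|0|1|2
0|0|0|0
4) 2|2|0|1
3|0|3|3
0|0|3|2
1|3|0|2
3|0|2|2
0|0|0|0

2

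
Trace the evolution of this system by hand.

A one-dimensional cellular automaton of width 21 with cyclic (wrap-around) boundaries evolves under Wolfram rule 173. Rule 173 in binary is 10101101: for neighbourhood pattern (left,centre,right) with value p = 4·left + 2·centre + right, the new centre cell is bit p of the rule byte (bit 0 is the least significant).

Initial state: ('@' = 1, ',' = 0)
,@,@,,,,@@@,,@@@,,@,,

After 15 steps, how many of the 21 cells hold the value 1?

gen 0: ,@,@,,,,@@@,,@@@,,@,,
gen 1: ,@@@,@@,@@,,,@@,,,@,@
gen 2: @@@,@@,@@,,@,@,,@,@@@
gen 3: @@,@@,@@,,,@@@,,@@@@@
gen 4: @,@@,@@,,@,@@,,,@@@@@
gen 5: ,@@,@@,,,@@@,,@,@@@@@
gen 6: @@,@@,,@,@@,,,@@@@@@,
gen 7: @,@@,,,@@@,,@,@@@@@,@
gen 8: ,@@,,@,@@,,,@@@@@@,@@
gen 9: @@,,,@@@,,@,@@@@@,@@,
gen 10: @,,@,@@,,,@@@@@@,@@,@
gen 11: ,,,@@@,,@,@@@@@,@@,@@
gen 12: ,@,@@,,,@@@@@@,@@,@@,
gen 13: ,@@@,,@,@@@@@,@@,@@,,
gen 14: ,@@,,,@@@@@@,@@,@@,,@
gen 15: @@,,@,@@@@@,@@,@@,,,@

13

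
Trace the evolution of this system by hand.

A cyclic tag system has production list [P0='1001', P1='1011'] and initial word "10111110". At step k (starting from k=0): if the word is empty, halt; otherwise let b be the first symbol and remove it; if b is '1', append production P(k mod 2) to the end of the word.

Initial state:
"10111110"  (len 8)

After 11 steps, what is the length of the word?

gen 0: "10111110"  (len 8)
gen 1: "01111101001"  (len 11)
gen 2: "1111101001"  (len 10)
gen 3: "1111010011001"  (len 13)
gen 4: "1110100110011011"  (len 16)
gen 5: "1101001100110111001"  (len 19)
gen 6: "1010011001101110011011"  (len 22)
gen 7: "0100110011011100110111001"  (len 25)
gen 8: "100110011011100110111001"  (len 24)
gen 9: "001100110111001101110011001"  (len 27)
gen 10: "01100110111001101110011001"  (len 26)
gen 11: "1100110111001101110011001"  (len 25)

25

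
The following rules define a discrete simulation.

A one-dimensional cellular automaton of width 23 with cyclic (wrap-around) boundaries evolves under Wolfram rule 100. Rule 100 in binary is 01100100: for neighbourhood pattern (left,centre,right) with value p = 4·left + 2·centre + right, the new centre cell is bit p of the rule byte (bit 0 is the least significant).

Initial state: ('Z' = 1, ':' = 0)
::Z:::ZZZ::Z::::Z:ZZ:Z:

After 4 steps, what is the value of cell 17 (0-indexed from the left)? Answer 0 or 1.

t=0: ::Z:::ZZZ::Z::::Z:ZZ:Z:
t=1: ::Z:::::Z::Z::::ZZ:ZZZ:
t=2: ::Z:::::Z::Z:::::ZZ::Z:
t=3: ::Z:::::Z::Z::::::Z::Z:
t=4: ::Z:::::Z::Z::::::Z::Z:

0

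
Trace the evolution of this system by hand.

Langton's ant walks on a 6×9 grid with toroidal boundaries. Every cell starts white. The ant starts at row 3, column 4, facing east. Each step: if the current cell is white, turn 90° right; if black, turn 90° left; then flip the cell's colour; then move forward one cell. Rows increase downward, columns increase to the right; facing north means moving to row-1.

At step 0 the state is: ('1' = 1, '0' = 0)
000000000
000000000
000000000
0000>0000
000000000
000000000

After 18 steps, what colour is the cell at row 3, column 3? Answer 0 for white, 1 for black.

0

0) 000000000
000000000
000000000
0000>0000
000000000
000000000
1) 000000000
000000000
000000000
000010000
0000v0000
000000000
2) 000000000
000000000
000000000
000010000
000<10000
000000000
3) 000000000
000000000
000000000
000^10000
000110000
000000000
4) 000000000
000000000
000000000
0001>0000
000110000
000000000
5) 000000000
000000000
0000^0000
000100000
000110000
000000000
6) 000000000
000000000
00001>000
000100000
000110000
000000000
7) 000000000
000000000
000011000
00010v000
000110000
000000000
8) 000000000
000000000
000011000
0001<1000
000110000
000000000
9) 000000000
000000000
0000^1000
000111000
000110000
000000000
10) 000000000
000000000
000<01000
000111000
000110000
000000000
11) 000000000
000^00000
000101000
000111000
000110000
000000000
12) 000000000
0001>0000
000101000
000111000
000110000
000000000
13) 000000000
000110000
0001v1000
000111000
000110000
000000000
14) 000000000
000110000
000<11000
000111000
000110000
000000000
15) 000000000
000110000
000011000
000v11000
000110000
000000000
16) 000000000
000110000
000011000
0000>1000
000110000
000000000
17) 000000000
000110000
0000^1000
000001000
000110000
000000000
18) 000000000
000110000
000<01000
000001000
000110000
000000000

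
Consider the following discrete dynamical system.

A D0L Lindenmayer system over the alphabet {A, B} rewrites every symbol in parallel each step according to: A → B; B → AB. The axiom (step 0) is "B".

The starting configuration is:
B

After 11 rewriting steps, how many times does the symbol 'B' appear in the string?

144

t=0: B
t=1: AB
t=2: BAB
t=3: ABBAB
t=4: BABABBAB
t=5: ABBABBABABBAB
t=6: BABABBABABBABBABABBAB
t=7: ABBABBABABBABBABABBABABBABBABABBAB
t=8: BABABBABABBABBABABBABABBABBABABBABBABABBABABBABBABABBAB
t=9: ABBABBABABBABBABABBABABBABBABABBABBABABBABABBABBABABBABABBABBABABBABBABABBABABBABBABABBAB
t=10: BABABBABABBABBABABBABABBABBABABBABBABABBABABBABBABABBABABB…BABBABABBABABBABBABABBABABBABBABABBABBABABBABABBABBABABBAB  (len 144)
t=11: ABBABBABABBABBABABBABABBABBABABBABBABABBABABBABBABABBABABB…BABBABABBABABBABBABABBABABBABBABABBABBABABBABABBABBABABBAB  (len 233)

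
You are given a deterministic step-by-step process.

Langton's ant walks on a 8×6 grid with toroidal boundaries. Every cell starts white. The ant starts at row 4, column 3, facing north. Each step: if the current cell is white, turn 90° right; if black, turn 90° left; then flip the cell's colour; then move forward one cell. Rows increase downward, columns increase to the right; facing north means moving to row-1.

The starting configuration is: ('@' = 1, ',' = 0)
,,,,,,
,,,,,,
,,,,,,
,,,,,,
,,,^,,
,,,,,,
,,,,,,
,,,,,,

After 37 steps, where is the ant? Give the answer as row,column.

k=0  ,,,,,,
,,,,,,
,,,,,,
,,,,,,
,,,^,,
,,,,,,
,,,,,,
,,,,,,
k=1  ,,,,,,
,,,,,,
,,,,,,
,,,,,,
,,,@>,
,,,,,,
,,,,,,
,,,,,,
k=2  ,,,,,,
,,,,,,
,,,,,,
,,,,,,
,,,@@,
,,,,v,
,,,,,,
,,,,,,
k=3  ,,,,,,
,,,,,,
,,,,,,
,,,,,,
,,,@@,
,,,<@,
,,,,,,
,,,,,,
k=4  ,,,,,,
,,,,,,
,,,,,,
,,,,,,
,,,^@,
,,,@@,
,,,,,,
,,,,,,
k=5  ,,,,,,
,,,,,,
,,,,,,
,,,,,,
,,<,@,
,,,@@,
,,,,,,
,,,,,,
k=6  ,,,,,,
,,,,,,
,,,,,,
,,^,,,
,,@,@,
,,,@@,
,,,,,,
,,,,,,
k=7  ,,,,,,
,,,,,,
,,,,,,
,,@>,,
,,@,@,
,,,@@,
,,,,,,
,,,,,,
k=8  ,,,,,,
,,,,,,
,,,,,,
,,@@,,
,,@v@,
,,,@@,
,,,,,,
,,,,,,
k=9  ,,,,,,
,,,,,,
,,,,,,
,,@@,,
,,<@@,
,,,@@,
,,,,,,
,,,,,,
k=10  ,,,,,,
,,,,,,
,,,,,,
,,@@,,
,,,@@,
,,v@@,
,,,,,,
,,,,,,
k=11  ,,,,,,
,,,,,,
,,,,,,
,,@@,,
,,,@@,
,<@@@,
,,,,,,
,,,,,,
k=12  ,,,,,,
,,,,,,
,,,,,,
,,@@,,
,^,@@,
,@@@@,
,,,,,,
,,,,,,
k=13  ,,,,,,
,,,,,,
,,,,,,
,,@@,,
,@>@@,
,@@@@,
,,,,,,
,,,,,,
k=14  ,,,,,,
,,,,,,
,,,,,,
,,@@,,
,@@@@,
,@v@@,
,,,,,,
,,,,,,
k=15  ,,,,,,
,,,,,,
,,,,,,
,,@@,,
,@@@@,
,@,>@,
,,,,,,
,,,,,,
k=16  ,,,,,,
,,,,,,
,,,,,,
,,@@,,
,@@^@,
,@,,@,
,,,,,,
,,,,,,
k=17  ,,,,,,
,,,,,,
,,,,,,
,,@@,,
,@<,@,
,@,,@,
,,,,,,
,,,,,,
k=18  ,,,,,,
,,,,,,
,,,,,,
,,@@,,
,@,,@,
,@v,@,
,,,,,,
,,,,,,
k=19  ,,,,,,
,,,,,,
,,,,,,
,,@@,,
,@,,@,
,<@,@,
,,,,,,
,,,,,,
k=20  ,,,,,,
,,,,,,
,,,,,,
,,@@,,
,@,,@,
,,@,@,
,v,,,,
,,,,,,
k=21  ,,,,,,
,,,,,,
,,,,,,
,,@@,,
,@,,@,
,,@,@,
<@,,,,
,,,,,,
k=22  ,,,,,,
,,,,,,
,,,,,,
,,@@,,
,@,,@,
^,@,@,
@@,,,,
,,,,,,
k=23  ,,,,,,
,,,,,,
,,,,,,
,,@@,,
,@,,@,
@>@,@,
@@,,,,
,,,,,,
k=24  ,,,,,,
,,,,,,
,,,,,,
,,@@,,
,@,,@,
@@@,@,
@v,,,,
,,,,,,
k=25  ,,,,,,
,,,,,,
,,,,,,
,,@@,,
,@,,@,
@@@,@,
@,>,,,
,,,,,,
k=26  ,,,,,,
,,,,,,
,,,,,,
,,@@,,
,@,,@,
@@@,@,
@,@,,,
,,v,,,
k=27  ,,,,,,
,,,,,,
,,,,,,
,,@@,,
,@,,@,
@@@,@,
@,@,,,
,<@,,,
k=28  ,,,,,,
,,,,,,
,,,,,,
,,@@,,
,@,,@,
@@@,@,
@^@,,,
,@@,,,
k=29  ,,,,,,
,,,,,,
,,,,,,
,,@@,,
,@,,@,
@@@,@,
@@>,,,
,@@,,,
k=30  ,,,,,,
,,,,,,
,,,,,,
,,@@,,
,@,,@,
@@^,@,
@@,,,,
,@@,,,
k=31  ,,,,,,
,,,,,,
,,,,,,
,,@@,,
,@,,@,
@<,,@,
@@,,,,
,@@,,,
k=32  ,,,,,,
,,,,,,
,,,,,,
,,@@,,
,@,,@,
@,,,@,
@v,,,,
,@@,,,
k=33  ,,,,,,
,,,,,,
,,,,,,
,,@@,,
,@,,@,
@,,,@,
@,>,,,
,@@,,,
k=34  ,,,,,,
,,,,,,
,,,,,,
,,@@,,
,@,,@,
@,,,@,
@,@,,,
,@v,,,
k=35  ,,,,,,
,,,,,,
,,,,,,
,,@@,,
,@,,@,
@,,,@,
@,@,,,
,@,>,,
k=36  ,,,v,,
,,,,,,
,,,,,,
,,@@,,
,@,,@,
@,,,@,
@,@,,,
,@,@,,
k=37  ,,<@,,
,,,,,,
,,,,,,
,,@@,,
,@,,@,
@,,,@,
@,@,,,
,@,@,,

0,2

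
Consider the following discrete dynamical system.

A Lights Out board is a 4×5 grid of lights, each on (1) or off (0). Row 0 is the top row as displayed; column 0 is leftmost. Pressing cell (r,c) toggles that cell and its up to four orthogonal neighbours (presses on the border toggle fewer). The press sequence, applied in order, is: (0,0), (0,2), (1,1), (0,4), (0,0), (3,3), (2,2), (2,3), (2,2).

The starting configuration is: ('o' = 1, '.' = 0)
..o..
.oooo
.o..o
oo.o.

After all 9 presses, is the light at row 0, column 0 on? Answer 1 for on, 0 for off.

0

gen 0: ..o..
.oooo
.o..o
oo.o.
gen 1: ooo..
ooooo
.o..o
oo.o.
gen 2: o..o.
oo.oo
.o..o
oo.o.
gen 3: oo.o.
..ooo
....o
oo.o.
gen 4: oo..o
..oo.
....o
oo.o.
gen 5: ....o
o.oo.
....o
oo.o.
gen 6: ....o
o.oo.
...oo
ooo.o
gen 7: ....o
o..o.
.oo.o
oo..o
gen 8: ....o
o....
.o.o.
oo.oo
gen 9: ....o
o.o..
..o..
ooooo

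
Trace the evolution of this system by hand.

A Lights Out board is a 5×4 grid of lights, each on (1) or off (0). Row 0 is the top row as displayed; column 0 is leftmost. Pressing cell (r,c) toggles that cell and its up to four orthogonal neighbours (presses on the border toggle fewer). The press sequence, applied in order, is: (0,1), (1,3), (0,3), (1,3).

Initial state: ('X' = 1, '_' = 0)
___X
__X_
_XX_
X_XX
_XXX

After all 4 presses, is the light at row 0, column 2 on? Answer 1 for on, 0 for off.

0) ___X
__X_
_XX_
X_XX
_XXX
1) XXXX
_XX_
_XX_
X_XX
_XXX
2) XXX_
_X_X
_XXX
X_XX
_XXX
3) XX_X
_X__
_XXX
X_XX
_XXX
4) XX__
_XXX
_XX_
X_XX
_XXX

0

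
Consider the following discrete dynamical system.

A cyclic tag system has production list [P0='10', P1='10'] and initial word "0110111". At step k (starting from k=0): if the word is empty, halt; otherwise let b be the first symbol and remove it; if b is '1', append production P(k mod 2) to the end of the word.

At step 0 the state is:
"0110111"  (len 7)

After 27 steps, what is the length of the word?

10

step 0: "0110111"  (len 7)
step 1: "110111"  (len 6)
step 2: "1011110"  (len 7)
step 3: "01111010"  (len 8)
step 4: "1111010"  (len 7)
step 5: "11101010"  (len 8)
step 6: "110101010"  (len 9)
step 7: "1010101010"  (len 10)
step 8: "01010101010"  (len 11)
step 9: "1010101010"  (len 10)
step 10: "01010101010"  (len 11)
step 11: "1010101010"  (len 10)
step 12: "01010101010"  (len 11)
step 13: "1010101010"  (len 10)
step 14: "01010101010"  (len 11)
step 15: "1010101010"  (len 10)
step 16: "01010101010"  (len 11)
step 17: "1010101010"  (len 10)
step 18: "01010101010"  (len 11)
step 19: "1010101010"  (len 10)
step 20: "01010101010"  (len 11)
step 21: "1010101010"  (len 10)
step 22: "01010101010"  (len 11)
step 23: "1010101010"  (len 10)
step 24: "01010101010"  (len 11)
step 25: "1010101010"  (len 10)
step 26: "01010101010"  (len 11)
step 27: "1010101010"  (len 10)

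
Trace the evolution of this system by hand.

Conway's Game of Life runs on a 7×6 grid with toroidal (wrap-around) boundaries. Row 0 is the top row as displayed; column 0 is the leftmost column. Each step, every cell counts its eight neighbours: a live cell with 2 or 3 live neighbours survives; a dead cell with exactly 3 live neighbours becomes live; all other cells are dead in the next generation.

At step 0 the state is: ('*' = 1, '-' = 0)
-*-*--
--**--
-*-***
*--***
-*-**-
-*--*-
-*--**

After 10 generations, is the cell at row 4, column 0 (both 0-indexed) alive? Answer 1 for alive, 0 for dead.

0

step 0: -*-*--
--**--
-*-***
*--***
-*-**-
-*--*-
-*--**
step 1: **-*--
**----
-*----
-*----
-*----
-*----
-*-***
step 2: ---*--
------
-**---
***---
***---
-*--*-
-*-***
step 3: --**--
--*---
*-*---
---*--
---*-*
----*-
*--*-*
step 4: -****-
--*---
-***--
--***-
---*--
*--*--
--**-*
step 5: -*--*-
----*-
-*--*-
-*--*-
------
---*--
*----*
step 6: *---*-
---***
---***
------
------
------
*---**
step 7: *-----
*-----
---*-*
----*-
------
-----*
*---*-
step 8: **----
*----*
----**
----*-
------
-----*
*-----
step 9: -*----
-*--*-
*---*-
----**
------
------
**---*
step 10: -**--*
**---*
*--**-
----**
------
*-----
**----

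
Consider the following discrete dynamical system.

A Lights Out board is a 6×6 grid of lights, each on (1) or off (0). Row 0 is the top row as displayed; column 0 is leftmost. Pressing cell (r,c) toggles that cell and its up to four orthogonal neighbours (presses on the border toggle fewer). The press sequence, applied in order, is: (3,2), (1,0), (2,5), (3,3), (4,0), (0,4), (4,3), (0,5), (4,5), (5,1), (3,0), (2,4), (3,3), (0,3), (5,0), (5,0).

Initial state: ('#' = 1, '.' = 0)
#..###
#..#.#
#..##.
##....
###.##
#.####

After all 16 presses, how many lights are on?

t=0: #..###
#..#.#
#..##.
##....
###.##
#.####
t=1: #..###
#..#.#
#.###.
#.##..
##..##
#.####
t=2: ...###
.#.#.#
..###.
#.##..
##..##
#.####
t=3: ...###
.#.#..
..##.#
#.##.#
##..##
#.####
t=4: ...###
.#.#..
..#..#
#...##
##.###
#.####
t=5: ...###
.#.#..
..#..#
....##
...###
..####
t=6: ......
.#.##.
..#..#
....##
...###
..####
t=7: ......
.#.##.
..#..#
...###
..#..#
..#.##
t=8: ....##
.#.###
..#..#
...###
..#..#
..#.##
t=9: ....##
.#.###
..#..#
...##.
..#.#.
..#.#.
t=10: ....##
.#.###
..#..#
...##.
.##.#.
##..#.
t=11: ....##
.#.###
#.#..#
##.##.
###.#.
##..#.
t=12: ....##
.#.#.#
#.###.
##.#..
###.#.
##..#.
t=13: ....##
.#.#.#
#.#.#.
###.#.
#####.
##..#.
t=14: ..##.#
.#...#
#.#.#.
###.#.
#####.
##..#.
t=15: ..##.#
.#...#
#.#.#.
###.#.
.####.
....#.
t=16: ..##.#
.#...#
#.#.#.
###.#.
#####.
##..#.

20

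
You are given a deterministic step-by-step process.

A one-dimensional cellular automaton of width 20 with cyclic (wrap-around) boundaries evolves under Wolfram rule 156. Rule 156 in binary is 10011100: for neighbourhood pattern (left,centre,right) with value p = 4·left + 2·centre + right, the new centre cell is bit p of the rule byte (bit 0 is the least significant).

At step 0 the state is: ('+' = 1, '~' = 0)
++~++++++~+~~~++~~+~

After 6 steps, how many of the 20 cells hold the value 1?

t=0: ++~++++++~+~~~++~~+~
t=1: +~~+++++~~++~~+~+~+~
t=2: ++~++++~+~+~+~+~+~+~
t=3: +~~+++~~+~+~+~+~+~+~
t=4: ++~++~+~+~+~+~+~+~+~
t=5: +~~+~~+~+~+~+~+~+~+~
t=6: ++~++~+~+~+~+~+~+~+~

11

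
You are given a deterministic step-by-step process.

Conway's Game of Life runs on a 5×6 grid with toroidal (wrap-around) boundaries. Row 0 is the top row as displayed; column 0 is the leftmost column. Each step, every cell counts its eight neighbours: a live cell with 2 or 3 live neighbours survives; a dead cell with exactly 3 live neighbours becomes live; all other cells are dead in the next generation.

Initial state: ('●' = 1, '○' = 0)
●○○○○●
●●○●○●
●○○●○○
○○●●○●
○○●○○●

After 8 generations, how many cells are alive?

gen 0: ●○○○○●
●●○●○●
●○○●○○
○○●●○●
○○●○○●
gen 1: ○○●○○○
○●●○○○
○○○●○○
●●●●○●
○●●●○●
gen 2: ●○○○○○
○●●●○○
○○○●●○
○○○○○●
○○○○○●
gen 3: ●●●○○○
○●●●●○
○○○●●○
○○○○○●
●○○○○●
gen 4: ○○○○●○
●○○○●●
○○○○○●
●○○○○●
○○○○○●
gen 5: ●○○○●○
●○○○●○
○○○○○○
●○○○●●
●○○○●●
gen 6: ●●○●●○
○○○○○○
●○○○●○
●○○○●○
○●○●○○
gen 7: ●●○●●○
●●○●●○
○○○○○○
●●○●●○
○●○●○○
gen 8: ○○○○○○
●●○●●○
○○○○○○
●●○●●○
○○○○○○

8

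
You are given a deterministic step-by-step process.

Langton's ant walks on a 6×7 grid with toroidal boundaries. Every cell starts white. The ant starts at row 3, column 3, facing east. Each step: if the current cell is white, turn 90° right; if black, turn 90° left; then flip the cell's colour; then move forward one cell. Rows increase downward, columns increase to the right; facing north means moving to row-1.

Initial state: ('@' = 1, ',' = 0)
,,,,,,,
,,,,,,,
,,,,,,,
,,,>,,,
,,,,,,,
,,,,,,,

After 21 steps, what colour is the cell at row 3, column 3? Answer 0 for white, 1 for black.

0

step 0: ,,,,,,,
,,,,,,,
,,,,,,,
,,,>,,,
,,,,,,,
,,,,,,,
step 1: ,,,,,,,
,,,,,,,
,,,,,,,
,,,@,,,
,,,v,,,
,,,,,,,
step 2: ,,,,,,,
,,,,,,,
,,,,,,,
,,,@,,,
,,<@,,,
,,,,,,,
step 3: ,,,,,,,
,,,,,,,
,,,,,,,
,,^@,,,
,,@@,,,
,,,,,,,
step 4: ,,,,,,,
,,,,,,,
,,,,,,,
,,@>,,,
,,@@,,,
,,,,,,,
step 5: ,,,,,,,
,,,,,,,
,,,^,,,
,,@,,,,
,,@@,,,
,,,,,,,
step 6: ,,,,,,,
,,,,,,,
,,,@>,,
,,@,,,,
,,@@,,,
,,,,,,,
step 7: ,,,,,,,
,,,,,,,
,,,@@,,
,,@,v,,
,,@@,,,
,,,,,,,
step 8: ,,,,,,,
,,,,,,,
,,,@@,,
,,@<@,,
,,@@,,,
,,,,,,,
step 9: ,,,,,,,
,,,,,,,
,,,^@,,
,,@@@,,
,,@@,,,
,,,,,,,
step 10: ,,,,,,,
,,,,,,,
,,<,@,,
,,@@@,,
,,@@,,,
,,,,,,,
step 11: ,,,,,,,
,,^,,,,
,,@,@,,
,,@@@,,
,,@@,,,
,,,,,,,
step 12: ,,,,,,,
,,@>,,,
,,@,@,,
,,@@@,,
,,@@,,,
,,,,,,,
step 13: ,,,,,,,
,,@@,,,
,,@v@,,
,,@@@,,
,,@@,,,
,,,,,,,
step 14: ,,,,,,,
,,@@,,,
,,<@@,,
,,@@@,,
,,@@,,,
,,,,,,,
step 15: ,,,,,,,
,,@@,,,
,,,@@,,
,,v@@,,
,,@@,,,
,,,,,,,
step 16: ,,,,,,,
,,@@,,,
,,,@@,,
,,,>@,,
,,@@,,,
,,,,,,,
step 17: ,,,,,,,
,,@@,,,
,,,^@,,
,,,,@,,
,,@@,,,
,,,,,,,
step 18: ,,,,,,,
,,@@,,,
,,<,@,,
,,,,@,,
,,@@,,,
,,,,,,,
step 19: ,,,,,,,
,,^@,,,
,,@,@,,
,,,,@,,
,,@@,,,
,,,,,,,
step 20: ,,,,,,,
,<,@,,,
,,@,@,,
,,,,@,,
,,@@,,,
,,,,,,,
step 21: ,^,,,,,
,@,@,,,
,,@,@,,
,,,,@,,
,,@@,,,
,,,,,,,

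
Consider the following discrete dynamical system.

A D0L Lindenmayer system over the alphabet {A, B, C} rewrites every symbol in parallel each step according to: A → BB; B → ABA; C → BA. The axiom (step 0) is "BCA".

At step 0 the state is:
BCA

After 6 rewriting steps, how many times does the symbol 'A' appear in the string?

340

t=0: BCA
t=1: ABABABB
t=2: BBABABBABABBABAABA
t=3: ABAABABBABABBABAABABBABABBABAABABBABABBBBABABB
t=4: BBABABBBBABABBABAABABBABABBABAABABBABABBBBABABBABAABABBABABBABAABABBABABBBBABABBABAABABBABABBABAABAABAABABBABABBABAABA
t=5: ABAABABBABABBABAABAABAABABBABABBABAABABBABABBBBABABBABAABA…BABBBBABABBBBABABBBBABABBABAABABBABABBABAABABBABABBBBABABB  (len 302)
t=6: BBABABBBBABABBABAABABBABABBABAABABBABABBBBABABBBBABABBBBAB…ABAABABBABABBBBABABBABAABABBABABBABAABAABAABABBABABBABAABA  (len 774)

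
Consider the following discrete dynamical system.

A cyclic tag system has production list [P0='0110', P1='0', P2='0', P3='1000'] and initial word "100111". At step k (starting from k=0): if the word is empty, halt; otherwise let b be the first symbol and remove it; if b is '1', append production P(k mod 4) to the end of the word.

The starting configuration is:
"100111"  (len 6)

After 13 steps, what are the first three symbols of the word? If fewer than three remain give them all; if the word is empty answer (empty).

k=0  "100111"  (len 6)
k=1  "001110110"  (len 9)
k=2  "01110110"  (len 8)
k=3  "1110110"  (len 7)
k=4  "1101101000"  (len 10)
k=5  "1011010000110"  (len 13)
k=6  "0110100001100"  (len 13)
k=7  "110100001100"  (len 12)
k=8  "101000011001000"  (len 15)
k=9  "010000110010000110"  (len 18)
k=10  "10000110010000110"  (len 17)
k=11  "00001100100001100"  (len 17)
k=12  "0001100100001100"  (len 16)
k=13  "001100100001100"  (len 15)

001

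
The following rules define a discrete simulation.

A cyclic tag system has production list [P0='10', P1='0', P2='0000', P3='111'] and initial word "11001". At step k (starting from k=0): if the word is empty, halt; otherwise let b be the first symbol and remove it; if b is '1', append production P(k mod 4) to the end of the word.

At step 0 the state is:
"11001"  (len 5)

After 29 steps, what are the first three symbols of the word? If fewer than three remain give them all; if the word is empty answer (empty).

111

k=0  "11001"  (len 5)
k=1  "100110"  (len 6)
k=2  "001100"  (len 6)
k=3  "01100"  (len 5)
k=4  "1100"  (len 4)
k=5  "10010"  (len 5)
k=6  "00100"  (len 5)
k=7  "0100"  (len 4)
k=8  "100"  (len 3)
k=9  "0010"  (len 4)
k=10  "010"  (len 3)
k=11  "10"  (len 2)
k=12  "0111"  (len 4)
k=13  "111"  (len 3)
k=14  "110"  (len 3)
k=15  "100000"  (len 6)
k=16  "00000111"  (len 8)
k=17  "0000111"  (len 7)
k=18  "000111"  (len 6)
k=19  "00111"  (len 5)
k=20  "0111"  (len 4)
k=21  "111"  (len 3)
k=22  "110"  (len 3)
k=23  "100000"  (len 6)
k=24  "00000111"  (len 8)
k=25  "0000111"  (len 7)
k=26  "000111"  (len 6)
k=27  "00111"  (len 5)
k=28  "0111"  (len 4)
k=29  "111"  (len 3)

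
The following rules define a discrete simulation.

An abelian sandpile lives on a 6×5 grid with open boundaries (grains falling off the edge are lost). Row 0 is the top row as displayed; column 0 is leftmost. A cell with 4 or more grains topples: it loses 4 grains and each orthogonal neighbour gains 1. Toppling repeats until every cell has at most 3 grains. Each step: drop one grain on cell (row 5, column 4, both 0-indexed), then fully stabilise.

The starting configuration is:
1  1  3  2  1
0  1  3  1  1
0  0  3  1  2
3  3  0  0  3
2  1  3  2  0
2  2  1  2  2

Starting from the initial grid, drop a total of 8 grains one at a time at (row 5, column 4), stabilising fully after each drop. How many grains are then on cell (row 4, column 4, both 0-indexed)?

2

step 0: 1  1  3  2  1
0  1  3  1  1
0  0  3  1  2
3  3  0  0  3
2  1  3  2  0
2  2  1  2  2
step 1: 1  1  3  2  1
0  1  3  1  1
0  0  3  1  2
3  3  0  0  3
2  1  3  2  0
2  2  1  2  3
step 2: 1  1  3  2  1
0  1  3  1  1
0  0  3  1  2
3  3  0  0  3
2  1  3  2  1
2  2  1  3  0
step 3: 1  1  3  2  1
0  1  3  1  1
0  0  3  1  2
3  3  0  0  3
2  1  3  2  1
2  2  1  3  1
step 4: 1  1  3  2  1
0  1  3  1  1
0  0  3  1  2
3  3  0  0  3
2  1  3  2  1
2  2  1  3  2
step 5: 1  1  3  2  1
0  1  3  1  1
0  0  3  1  2
3  3  0  0  3
2  1  3  2  1
2  2  1  3  3
step 6: 1  1  3  2  1
0  1  3  1  1
0  0  3  1  2
3  3  0  0  3
2  1  3  3  2
2  2  2  0  1
step 7: 1  1  3  2  1
0  1  3  1  1
0  0  3  1  2
3  3  0  0  3
2  1  3  3  2
2  2  2  0  2
step 8: 1  1  3  2  1
0  1  3  1  1
0  0  3  1  2
3  3  0  0  3
2  1  3  3  2
2  2  2  0  3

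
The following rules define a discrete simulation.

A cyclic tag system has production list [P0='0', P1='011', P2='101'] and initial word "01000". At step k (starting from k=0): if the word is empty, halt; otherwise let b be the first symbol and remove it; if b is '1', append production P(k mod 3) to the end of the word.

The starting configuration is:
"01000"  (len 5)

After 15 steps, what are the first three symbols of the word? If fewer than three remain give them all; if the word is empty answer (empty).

101

step 0: "01000"  (len 5)
step 1: "1000"  (len 4)
step 2: "000011"  (len 6)
step 3: "00011"  (len 5)
step 4: "0011"  (len 4)
step 5: "011"  (len 3)
step 6: "11"  (len 2)
step 7: "10"  (len 2)
step 8: "0011"  (len 4)
step 9: "011"  (len 3)
step 10: "11"  (len 2)
step 11: "1011"  (len 4)
step 12: "011101"  (len 6)
step 13: "11101"  (len 5)
step 14: "1101011"  (len 7)
step 15: "101011101"  (len 9)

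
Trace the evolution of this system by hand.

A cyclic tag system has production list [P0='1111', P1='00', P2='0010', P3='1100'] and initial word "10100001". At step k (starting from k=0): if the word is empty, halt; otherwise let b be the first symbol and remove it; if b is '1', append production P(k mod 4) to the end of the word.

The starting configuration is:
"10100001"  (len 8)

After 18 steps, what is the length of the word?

26

t=0: "10100001"  (len 8)
t=1: "01000011111"  (len 11)
t=2: "1000011111"  (len 10)
t=3: "0000111110010"  (len 13)
t=4: "000111110010"  (len 12)
t=5: "00111110010"  (len 11)
t=6: "0111110010"  (len 10)
t=7: "111110010"  (len 9)
t=8: "111100101100"  (len 12)
t=9: "111001011001111"  (len 15)
t=10: "1100101100111100"  (len 16)
t=11: "1001011001111000010"  (len 19)
t=12: "0010110011110000101100"  (len 22)
t=13: "010110011110000101100"  (len 21)
t=14: "10110011110000101100"  (len 20)
t=15: "01100111100001011000010"  (len 23)
t=16: "1100111100001011000010"  (len 22)
t=17: "1001111000010110000101111"  (len 25)
t=18: "00111100001011000010111100"  (len 26)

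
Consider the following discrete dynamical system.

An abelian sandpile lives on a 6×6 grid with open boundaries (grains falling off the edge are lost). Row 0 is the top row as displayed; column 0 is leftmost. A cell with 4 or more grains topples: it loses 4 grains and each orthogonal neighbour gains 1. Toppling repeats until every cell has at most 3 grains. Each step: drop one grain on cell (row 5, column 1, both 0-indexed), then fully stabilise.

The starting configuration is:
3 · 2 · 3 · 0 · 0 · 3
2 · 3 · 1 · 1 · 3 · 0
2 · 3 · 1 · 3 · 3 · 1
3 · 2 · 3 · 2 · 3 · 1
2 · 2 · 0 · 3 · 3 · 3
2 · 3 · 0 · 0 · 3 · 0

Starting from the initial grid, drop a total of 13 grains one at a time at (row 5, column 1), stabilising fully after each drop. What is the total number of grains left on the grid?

62

0) 3 · 2 · 3 · 0 · 0 · 3
2 · 3 · 1 · 1 · 3 · 0
2 · 3 · 1 · 3 · 3 · 1
3 · 2 · 3 · 2 · 3 · 1
2 · 2 · 0 · 3 · 3 · 3
2 · 3 · 0 · 0 · 3 · 0
1) 3 · 2 · 3 · 0 · 0 · 3
2 · 3 · 1 · 1 · 3 · 0
2 · 3 · 1 · 3 · 3 · 1
3 · 2 · 3 · 2 · 3 · 1
2 · 3 · 0 · 3 · 3 · 3
3 · 0 · 1 · 0 · 3 · 0
2) 3 · 2 · 3 · 0 · 0 · 3
2 · 3 · 1 · 1 · 3 · 0
2 · 3 · 1 · 3 · 3 · 1
3 · 2 · 3 · 2 · 3 · 1
2 · 3 · 0 · 3 · 3 · 3
3 · 1 · 1 · 0 · 3 · 0
3) 3 · 2 · 3 · 0 · 0 · 3
2 · 3 · 1 · 1 · 3 · 0
2 · 3 · 1 · 3 · 3 · 1
3 · 2 · 3 · 2 · 3 · 1
2 · 3 · 0 · 3 · 3 · 3
3 · 2 · 1 · 0 · 3 · 0
4) 3 · 2 · 3 · 0 · 0 · 3
2 · 3 · 1 · 1 · 3 · 0
2 · 3 · 1 · 3 · 3 · 1
3 · 2 · 3 · 2 · 3 · 1
2 · 3 · 0 · 3 · 3 · 3
3 · 3 · 1 · 0 · 3 · 0
5) 1 · 1 · 0 · 1 · 0 · 3
1 · 2 · 3 · 1 · 3 · 0
1 · 2 · 3 · 3 · 3 · 1
2 · 2 · 0 · 3 · 3 · 1
1 · 2 · 2 · 3 · 3 · 3
1 · 2 · 2 · 0 · 3 · 0
6) 1 · 1 · 0 · 1 · 0 · 3
1 · 2 · 3 · 1 · 3 · 0
1 · 2 · 3 · 3 · 3 · 1
2 · 2 · 0 · 3 · 3 · 1
1 · 2 · 2 · 3 · 3 · 3
1 · 3 · 2 · 0 · 3 · 0
7) 1 · 1 · 0 · 1 · 0 · 3
1 · 2 · 3 · 1 · 3 · 0
1 · 2 · 3 · 3 · 3 · 1
2 · 2 · 0 · 3 · 3 · 1
1 · 3 · 2 · 3 · 3 · 3
2 · 0 · 3 · 0 · 3 · 0
8) 1 · 1 · 0 · 1 · 0 · 3
1 · 2 · 3 · 1 · 3 · 0
1 · 2 · 3 · 3 · 3 · 1
2 · 2 · 0 · 3 · 3 · 1
1 · 3 · 2 · 3 · 3 · 3
2 · 1 · 3 · 0 · 3 · 0
9) 1 · 1 · 0 · 1 · 0 · 3
1 · 2 · 3 · 1 · 3 · 0
1 · 2 · 3 · 3 · 3 · 1
2 · 2 · 0 · 3 · 3 · 1
1 · 3 · 2 · 3 · 3 · 3
2 · 2 · 3 · 0 · 3 · 0
10) 1 · 1 · 0 · 1 · 0 · 3
1 · 2 · 3 · 1 · 3 · 0
1 · 2 · 3 · 3 · 3 · 1
2 · 2 · 0 · 3 · 3 · 1
1 · 3 · 2 · 3 · 3 · 3
2 · 3 · 3 · 0 · 3 · 0
11) 1 · 1 · 1 · 2 · 1 · 3
1 · 3 · 1 · 0 · 1 · 1
1 · 3 · 1 · 3 · 2 · 2
2 · 3 · 3 · 2 · 2 · 3
2 · 1 · 1 · 2 · 3 · 0
3 · 2 · 1 · 3 · 0 · 2
12) 1 · 1 · 1 · 2 · 1 · 3
1 · 3 · 1 · 0 · 1 · 1
1 · 3 · 1 · 3 · 2 · 2
2 · 3 · 3 · 2 · 2 · 3
2 · 1 · 1 · 2 · 3 · 0
3 · 3 · 1 · 3 · 0 · 2
13) 1 · 1 · 1 · 2 · 1 · 3
1 · 3 · 1 · 0 · 1 · 1
1 · 3 · 1 · 3 · 2 · 2
2 · 3 · 3 · 2 · 2 · 3
3 · 2 · 1 · 2 · 3 · 0
0 · 1 · 2 · 3 · 0 · 2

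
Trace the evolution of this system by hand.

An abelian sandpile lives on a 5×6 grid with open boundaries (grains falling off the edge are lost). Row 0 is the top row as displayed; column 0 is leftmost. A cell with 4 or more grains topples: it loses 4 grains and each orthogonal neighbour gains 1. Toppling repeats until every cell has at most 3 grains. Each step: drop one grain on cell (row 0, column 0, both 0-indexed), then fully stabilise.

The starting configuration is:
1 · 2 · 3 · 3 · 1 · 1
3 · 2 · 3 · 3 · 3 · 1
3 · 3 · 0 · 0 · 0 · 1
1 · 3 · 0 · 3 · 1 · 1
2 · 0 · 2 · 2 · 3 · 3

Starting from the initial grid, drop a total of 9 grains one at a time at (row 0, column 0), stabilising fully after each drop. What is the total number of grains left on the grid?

k=0  1 · 2 · 3 · 3 · 1 · 1
3 · 2 · 3 · 3 · 3 · 1
3 · 3 · 0 · 0 · 0 · 1
1 · 3 · 0 · 3 · 1 · 1
2 · 0 · 2 · 2 · 3 · 3
k=1  2 · 2 · 3 · 3 · 1 · 1
3 · 2 · 3 · 3 · 3 · 1
3 · 3 · 0 · 0 · 0 · 1
1 · 3 · 0 · 3 · 1 · 1
2 · 0 · 2 · 2 · 3 · 3
k=2  3 · 2 · 3 · 3 · 1 · 1
3 · 2 · 3 · 3 · 3 · 1
3 · 3 · 0 · 0 · 0 · 1
1 · 3 · 0 · 3 · 1 · 1
2 · 0 · 2 · 2 · 3 · 3
k=3  2 · 1 · 2 · 1 · 3 · 1
2 · 2 · 2 · 2 · 0 · 2
1 · 2 · 2 · 1 · 1 · 1
3 · 0 · 1 · 3 · 1 · 1
2 · 1 · 2 · 2 · 3 · 3
k=4  3 · 1 · 2 · 1 · 3 · 1
2 · 2 · 2 · 2 · 0 · 2
1 · 2 · 2 · 1 · 1 · 1
3 · 0 · 1 · 3 · 1 · 1
2 · 1 · 2 · 2 · 3 · 3
k=5  0 · 2 · 2 · 1 · 3 · 1
3 · 2 · 2 · 2 · 0 · 2
1 · 2 · 2 · 1 · 1 · 1
3 · 0 · 1 · 3 · 1 · 1
2 · 1 · 2 · 2 · 3 · 3
k=6  1 · 2 · 2 · 1 · 3 · 1
3 · 2 · 2 · 2 · 0 · 2
1 · 2 · 2 · 1 · 1 · 1
3 · 0 · 1 · 3 · 1 · 1
2 · 1 · 2 · 2 · 3 · 3
k=7  2 · 2 · 2 · 1 · 3 · 1
3 · 2 · 2 · 2 · 0 · 2
1 · 2 · 2 · 1 · 1 · 1
3 · 0 · 1 · 3 · 1 · 1
2 · 1 · 2 · 2 · 3 · 3
k=8  3 · 2 · 2 · 1 · 3 · 1
3 · 2 · 2 · 2 · 0 · 2
1 · 2 · 2 · 1 · 1 · 1
3 · 0 · 1 · 3 · 1 · 1
2 · 1 · 2 · 2 · 3 · 3
k=9  1 · 3 · 2 · 1 · 3 · 1
0 · 3 · 2 · 2 · 0 · 2
2 · 2 · 2 · 1 · 1 · 1
3 · 0 · 1 · 3 · 1 · 1
2 · 1 · 2 · 2 · 3 · 3

51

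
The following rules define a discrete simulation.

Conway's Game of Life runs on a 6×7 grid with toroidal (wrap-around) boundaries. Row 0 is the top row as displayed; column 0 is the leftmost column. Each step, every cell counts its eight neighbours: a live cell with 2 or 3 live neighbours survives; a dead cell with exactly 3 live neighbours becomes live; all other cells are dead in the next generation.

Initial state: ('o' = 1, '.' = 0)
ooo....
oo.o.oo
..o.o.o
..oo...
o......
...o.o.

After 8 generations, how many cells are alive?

10

gen 0: ooo....
oo.o.oo
..o.o.o
..oo...
o......
...o.o.
gen 1: ...o.o.
...ooo.
....o.o
.ooo...
..ooo..
o.o...o
gen 2: ..oo.o.
...o..o
.......
.o...o.
o...o..
.oo..oo
gen 3: oo.o.o.
..ooo..
.......
.......
o.o.o..
ooo..oo
gen 4: .....o.
.oooo..
...o...
.......
o.oo.o.
.....o.
gen 5: ..oo.o.
..ooo..
...oo..
..ooo..
....o.o
.....o.
gen 6: ..o..o.
.....o.
.....o.
..o....
....o..
...o.oo
gen 7: .....o.
....ooo
.......
.......
...ooo.
...o.oo
gen 8: .......
....ooo
.....o.
....o..
...o.oo
...o..o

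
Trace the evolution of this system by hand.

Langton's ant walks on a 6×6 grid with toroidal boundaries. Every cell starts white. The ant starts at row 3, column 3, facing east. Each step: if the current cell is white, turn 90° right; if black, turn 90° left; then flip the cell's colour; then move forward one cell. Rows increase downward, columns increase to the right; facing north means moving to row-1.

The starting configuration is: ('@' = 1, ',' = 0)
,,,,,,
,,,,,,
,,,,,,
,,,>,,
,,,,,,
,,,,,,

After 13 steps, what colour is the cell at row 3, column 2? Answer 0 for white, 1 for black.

step 0: ,,,,,,
,,,,,,
,,,,,,
,,,>,,
,,,,,,
,,,,,,
step 1: ,,,,,,
,,,,,,
,,,,,,
,,,@,,
,,,v,,
,,,,,,
step 2: ,,,,,,
,,,,,,
,,,,,,
,,,@,,
,,<@,,
,,,,,,
step 3: ,,,,,,
,,,,,,
,,,,,,
,,^@,,
,,@@,,
,,,,,,
step 4: ,,,,,,
,,,,,,
,,,,,,
,,@>,,
,,@@,,
,,,,,,
step 5: ,,,,,,
,,,,,,
,,,^,,
,,@,,,
,,@@,,
,,,,,,
step 6: ,,,,,,
,,,,,,
,,,@>,
,,@,,,
,,@@,,
,,,,,,
step 7: ,,,,,,
,,,,,,
,,,@@,
,,@,v,
,,@@,,
,,,,,,
step 8: ,,,,,,
,,,,,,
,,,@@,
,,@<@,
,,@@,,
,,,,,,
step 9: ,,,,,,
,,,,,,
,,,^@,
,,@@@,
,,@@,,
,,,,,,
step 10: ,,,,,,
,,,,,,
,,<,@,
,,@@@,
,,@@,,
,,,,,,
step 11: ,,,,,,
,,^,,,
,,@,@,
,,@@@,
,,@@,,
,,,,,,
step 12: ,,,,,,
,,@>,,
,,@,@,
,,@@@,
,,@@,,
,,,,,,
step 13: ,,,,,,
,,@@,,
,,@v@,
,,@@@,
,,@@,,
,,,,,,

1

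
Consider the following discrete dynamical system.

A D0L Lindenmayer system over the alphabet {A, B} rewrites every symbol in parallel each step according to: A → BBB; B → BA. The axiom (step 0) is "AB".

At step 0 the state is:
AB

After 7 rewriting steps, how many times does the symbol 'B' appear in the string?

508

step 0: AB
step 1: BBBBA
step 2: BABABABABBB
step 3: BABBBBABBBBABBBBABBBBABABA
step 4: BABBBBABABABABBBBABABABABBBBABABABABBBBABABABABBBBABBBBABBB
step 5: BABBBBABABABABBBBABBBBABBBBABBBBABABABABBBBABBBBABBBBABBBB…ABBBBABABABABBBBABBBBABBBBABBBBABABABABBBBABABABABBBBABABA  (len 137)
step 6: BABBBBABABABABBBBABBBBABBBBABBBBABABABABBBBABABABABBBBABAB…BBABBBBABBBBABABABABBBBABBBBABBBBABBBBABABABABBBBABBBBABBB  (len 314)
step 7: BABBBBABABABABBBBABBBBABBBBABBBBABABABABBBBABABABABBBBABAB…ABBBBABABABABBBBABBBBABBBBABBBBABABABABBBBABABABABBBBABABA  (len 725)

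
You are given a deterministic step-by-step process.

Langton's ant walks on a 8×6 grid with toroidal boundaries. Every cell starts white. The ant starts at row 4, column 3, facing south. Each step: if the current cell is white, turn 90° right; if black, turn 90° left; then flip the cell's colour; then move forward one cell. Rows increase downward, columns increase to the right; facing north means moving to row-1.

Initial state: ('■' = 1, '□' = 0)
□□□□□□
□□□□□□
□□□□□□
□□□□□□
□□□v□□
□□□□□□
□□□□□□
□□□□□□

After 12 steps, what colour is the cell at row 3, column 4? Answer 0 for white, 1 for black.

[0] □□□□□□
□□□□□□
□□□□□□
□□□□□□
□□□v□□
□□□□□□
□□□□□□
□□□□□□
[1] □□□□□□
□□□□□□
□□□□□□
□□□□□□
□□<■□□
□□□□□□
□□□□□□
□□□□□□
[2] □□□□□□
□□□□□□
□□□□□□
□□^□□□
□□■■□□
□□□□□□
□□□□□□
□□□□□□
[3] □□□□□□
□□□□□□
□□□□□□
□□■>□□
□□■■□□
□□□□□□
□□□□□□
□□□□□□
[4] □□□□□□
□□□□□□
□□□□□□
□□■■□□
□□■v□□
□□□□□□
□□□□□□
□□□□□□
[5] □□□□□□
□□□□□□
□□□□□□
□□■■□□
□□■□>□
□□□□□□
□□□□□□
□□□□□□
[6] □□□□□□
□□□□□□
□□□□□□
□□■■□□
□□■□■□
□□□□v□
□□□□□□
□□□□□□
[7] □□□□□□
□□□□□□
□□□□□□
□□■■□□
□□■□■□
□□□<■□
□□□□□□
□□□□□□
[8] □□□□□□
□□□□□□
□□□□□□
□□■■□□
□□■^■□
□□□■■□
□□□□□□
□□□□□□
[9] □□□□□□
□□□□□□
□□□□□□
□□■■□□
□□■■>□
□□□■■□
□□□□□□
□□□□□□
[10] □□□□□□
□□□□□□
□□□□□□
□□■■^□
□□■■□□
□□□■■□
□□□□□□
□□□□□□
[11] □□□□□□
□□□□□□
□□□□□□
□□■■■>
□□■■□□
□□□■■□
□□□□□□
□□□□□□
[12] □□□□□□
□□□□□□
□□□□□□
□□■■■■
□□■■□v
□□□■■□
□□□□□□
□□□□□□

1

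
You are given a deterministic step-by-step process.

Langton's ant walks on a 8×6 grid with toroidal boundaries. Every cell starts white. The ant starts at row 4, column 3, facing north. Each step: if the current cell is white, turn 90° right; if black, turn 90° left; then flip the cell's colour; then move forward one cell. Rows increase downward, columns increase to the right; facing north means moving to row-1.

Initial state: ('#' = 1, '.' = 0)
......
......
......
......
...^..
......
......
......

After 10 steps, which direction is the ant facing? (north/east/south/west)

0) ......
......
......
......
...^..
......
......
......
1) ......
......
......
......
...#>.
......
......
......
2) ......
......
......
......
...##.
....v.
......
......
3) ......
......
......
......
...##.
...<#.
......
......
4) ......
......
......
......
...^#.
...##.
......
......
5) ......
......
......
......
..<.#.
...##.
......
......
6) ......
......
......
..^...
..#.#.
...##.
......
......
7) ......
......
......
..#>..
..#.#.
...##.
......
......
8) ......
......
......
..##..
..#v#.
...##.
......
......
9) ......
......
......
..##..
..<##.
...##.
......
......
10) ......
......
......
..##..
...##.
..v##.
......
......

south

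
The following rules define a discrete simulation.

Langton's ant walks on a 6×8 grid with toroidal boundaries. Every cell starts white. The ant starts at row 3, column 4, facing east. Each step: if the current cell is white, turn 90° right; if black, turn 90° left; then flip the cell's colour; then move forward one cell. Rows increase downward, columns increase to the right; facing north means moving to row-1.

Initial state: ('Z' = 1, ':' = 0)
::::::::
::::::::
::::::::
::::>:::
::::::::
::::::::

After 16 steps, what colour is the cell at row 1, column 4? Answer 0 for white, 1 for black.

step 0: ::::::::
::::::::
::::::::
::::>:::
::::::::
::::::::
step 1: ::::::::
::::::::
::::::::
::::Z:::
::::v:::
::::::::
step 2: ::::::::
::::::::
::::::::
::::Z:::
:::<Z:::
::::::::
step 3: ::::::::
::::::::
::::::::
:::^Z:::
:::ZZ:::
::::::::
step 4: ::::::::
::::::::
::::::::
:::Z>:::
:::ZZ:::
::::::::
step 5: ::::::::
::::::::
::::^:::
:::Z::::
:::ZZ:::
::::::::
step 6: ::::::::
::::::::
::::Z>::
:::Z::::
:::ZZ:::
::::::::
step 7: ::::::::
::::::::
::::ZZ::
:::Z:v::
:::ZZ:::
::::::::
step 8: ::::::::
::::::::
::::ZZ::
:::Z<Z::
:::ZZ:::
::::::::
step 9: ::::::::
::::::::
::::^Z::
:::ZZZ::
:::ZZ:::
::::::::
step 10: ::::::::
::::::::
:::<:Z::
:::ZZZ::
:::ZZ:::
::::::::
step 11: ::::::::
:::^::::
:::Z:Z::
:::ZZZ::
:::ZZ:::
::::::::
step 12: ::::::::
:::Z>:::
:::Z:Z::
:::ZZZ::
:::ZZ:::
::::::::
step 13: ::::::::
:::ZZ:::
:::ZvZ::
:::ZZZ::
:::ZZ:::
::::::::
step 14: ::::::::
:::ZZ:::
:::<ZZ::
:::ZZZ::
:::ZZ:::
::::::::
step 15: ::::::::
:::ZZ:::
::::ZZ::
:::vZZ::
:::ZZ:::
::::::::
step 16: ::::::::
:::ZZ:::
::::ZZ::
::::>Z::
:::ZZ:::
::::::::

1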